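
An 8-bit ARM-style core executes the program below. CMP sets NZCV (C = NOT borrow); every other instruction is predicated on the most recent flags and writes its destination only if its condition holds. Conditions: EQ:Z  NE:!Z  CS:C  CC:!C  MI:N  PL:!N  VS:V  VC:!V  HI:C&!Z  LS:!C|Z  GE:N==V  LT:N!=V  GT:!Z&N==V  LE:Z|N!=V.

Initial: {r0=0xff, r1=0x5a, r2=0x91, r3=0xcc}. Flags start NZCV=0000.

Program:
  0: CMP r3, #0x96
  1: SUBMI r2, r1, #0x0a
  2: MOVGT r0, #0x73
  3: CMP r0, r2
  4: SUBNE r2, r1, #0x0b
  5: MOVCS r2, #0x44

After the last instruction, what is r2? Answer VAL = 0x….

VAL = 0x4f

0: ✓ CMP  NZCV=0010
1: · SUBMI
2: ✓ MOVGT  r0←0x73
3: ✓ CMP  NZCV=1001
4: ✓ SUBNE  r2←0x4f
5: · MOVCS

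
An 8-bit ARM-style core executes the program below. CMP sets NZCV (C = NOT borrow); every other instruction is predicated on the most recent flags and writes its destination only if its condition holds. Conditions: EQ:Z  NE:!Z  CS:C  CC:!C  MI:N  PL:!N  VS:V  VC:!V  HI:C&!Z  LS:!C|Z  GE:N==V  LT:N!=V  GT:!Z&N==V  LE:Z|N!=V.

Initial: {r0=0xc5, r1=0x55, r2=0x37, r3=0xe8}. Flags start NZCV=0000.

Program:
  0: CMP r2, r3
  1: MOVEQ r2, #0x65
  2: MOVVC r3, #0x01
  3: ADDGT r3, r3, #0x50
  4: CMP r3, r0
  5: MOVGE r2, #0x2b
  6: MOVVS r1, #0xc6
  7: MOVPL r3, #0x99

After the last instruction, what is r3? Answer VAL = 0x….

[0] flags=0000 → (cmp)
[1] flags=0000 EQ?F → skip
[2] flags=0000 VC?T → r3=0x01
[3] flags=0000 GT?T → r3=0x51
[4] flags=1001 → (cmp)
[5] flags=1001 GE?T → r2=0x2b
[6] flags=1001 VS?T → r1=0xc6
[7] flags=1001 PL?F → skip

VAL = 0x51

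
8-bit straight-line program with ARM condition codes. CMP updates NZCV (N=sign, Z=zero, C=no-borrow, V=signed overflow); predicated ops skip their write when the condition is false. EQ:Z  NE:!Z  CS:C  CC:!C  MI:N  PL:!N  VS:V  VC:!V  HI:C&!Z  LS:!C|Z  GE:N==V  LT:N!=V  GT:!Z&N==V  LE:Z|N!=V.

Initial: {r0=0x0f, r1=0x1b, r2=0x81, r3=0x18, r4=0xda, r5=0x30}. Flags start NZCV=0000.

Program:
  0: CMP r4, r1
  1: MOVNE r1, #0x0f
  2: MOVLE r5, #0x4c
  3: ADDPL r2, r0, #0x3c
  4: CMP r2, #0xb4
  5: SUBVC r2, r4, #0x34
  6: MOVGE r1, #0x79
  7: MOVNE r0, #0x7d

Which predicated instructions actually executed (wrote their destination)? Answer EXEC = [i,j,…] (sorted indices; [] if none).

[0] flags=1010 → (cmp)
[1] flags=1010 NE?T → r1=0x0f
[2] flags=1010 LE?T → r5=0x4c
[3] flags=1010 PL?F → skip
[4] flags=1000 → (cmp)
[5] flags=1000 VC?T → r2=0xa6
[6] flags=1000 GE?F → skip
[7] flags=1000 NE?T → r0=0x7d

EXEC = [1,2,5,7]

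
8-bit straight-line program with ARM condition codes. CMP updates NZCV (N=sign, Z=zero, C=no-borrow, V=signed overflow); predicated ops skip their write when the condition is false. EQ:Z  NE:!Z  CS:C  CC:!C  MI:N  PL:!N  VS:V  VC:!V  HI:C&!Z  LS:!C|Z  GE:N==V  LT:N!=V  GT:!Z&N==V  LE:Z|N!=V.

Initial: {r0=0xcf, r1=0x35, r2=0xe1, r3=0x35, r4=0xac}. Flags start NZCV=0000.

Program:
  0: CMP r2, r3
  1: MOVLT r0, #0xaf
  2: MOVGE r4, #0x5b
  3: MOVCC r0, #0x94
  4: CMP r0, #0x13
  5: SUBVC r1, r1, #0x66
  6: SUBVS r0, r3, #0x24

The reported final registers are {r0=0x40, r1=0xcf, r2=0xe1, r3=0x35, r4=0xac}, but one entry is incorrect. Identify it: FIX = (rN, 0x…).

[0] flags=1010 → (cmp)
[1] flags=1010 LT?T → r0=0xaf
[2] flags=1010 GE?F → skip
[3] flags=1010 CC?F → skip
[4] flags=1010 → (cmp)
[5] flags=1010 VC?T → r1=0xcf
[6] flags=1010 VS?F → skip

FIX = (r0, 0xaf)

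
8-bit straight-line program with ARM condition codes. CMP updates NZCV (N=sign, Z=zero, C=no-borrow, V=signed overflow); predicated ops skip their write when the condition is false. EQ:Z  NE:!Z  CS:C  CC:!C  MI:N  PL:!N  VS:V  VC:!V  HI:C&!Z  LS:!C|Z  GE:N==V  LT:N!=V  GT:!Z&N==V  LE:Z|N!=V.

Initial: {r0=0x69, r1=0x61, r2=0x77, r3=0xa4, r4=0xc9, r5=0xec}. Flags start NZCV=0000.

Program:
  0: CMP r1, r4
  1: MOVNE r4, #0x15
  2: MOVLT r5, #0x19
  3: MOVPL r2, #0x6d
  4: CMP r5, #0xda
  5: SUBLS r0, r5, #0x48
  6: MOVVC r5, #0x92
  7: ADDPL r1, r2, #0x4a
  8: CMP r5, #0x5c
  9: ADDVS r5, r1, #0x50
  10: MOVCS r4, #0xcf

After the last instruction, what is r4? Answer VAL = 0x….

VAL = 0xcf

[0] flags=1001 → (cmp)
[1] flags=1001 NE?T → r4=0x15
[2] flags=1001 LT?F → skip
[3] flags=1001 PL?F → skip
[4] flags=0010 → (cmp)
[5] flags=0010 LS?F → skip
[6] flags=0010 VC?T → r5=0x92
[7] flags=0010 PL?T → r1=0xc1
[8] flags=0011 → (cmp)
[9] flags=0011 VS?T → r5=0x11
[10] flags=0011 CS?T → r4=0xcf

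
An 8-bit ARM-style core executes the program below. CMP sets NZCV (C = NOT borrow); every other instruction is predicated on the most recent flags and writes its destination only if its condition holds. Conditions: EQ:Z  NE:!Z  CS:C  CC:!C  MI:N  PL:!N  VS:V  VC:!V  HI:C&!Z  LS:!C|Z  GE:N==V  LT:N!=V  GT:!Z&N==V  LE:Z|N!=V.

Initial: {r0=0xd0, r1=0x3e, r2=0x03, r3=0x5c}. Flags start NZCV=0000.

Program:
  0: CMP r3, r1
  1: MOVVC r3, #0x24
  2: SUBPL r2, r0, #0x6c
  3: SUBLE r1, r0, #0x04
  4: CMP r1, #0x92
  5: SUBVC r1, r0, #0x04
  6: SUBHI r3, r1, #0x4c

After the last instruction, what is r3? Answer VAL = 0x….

VAL = 0x24

0: ✓ CMP  NZCV=0010
1: ✓ MOVVC  r3←0x24
2: ✓ SUBPL  r2←0x64
3: · SUBLE
4: ✓ CMP  NZCV=1001
5: · SUBVC
6: · SUBHI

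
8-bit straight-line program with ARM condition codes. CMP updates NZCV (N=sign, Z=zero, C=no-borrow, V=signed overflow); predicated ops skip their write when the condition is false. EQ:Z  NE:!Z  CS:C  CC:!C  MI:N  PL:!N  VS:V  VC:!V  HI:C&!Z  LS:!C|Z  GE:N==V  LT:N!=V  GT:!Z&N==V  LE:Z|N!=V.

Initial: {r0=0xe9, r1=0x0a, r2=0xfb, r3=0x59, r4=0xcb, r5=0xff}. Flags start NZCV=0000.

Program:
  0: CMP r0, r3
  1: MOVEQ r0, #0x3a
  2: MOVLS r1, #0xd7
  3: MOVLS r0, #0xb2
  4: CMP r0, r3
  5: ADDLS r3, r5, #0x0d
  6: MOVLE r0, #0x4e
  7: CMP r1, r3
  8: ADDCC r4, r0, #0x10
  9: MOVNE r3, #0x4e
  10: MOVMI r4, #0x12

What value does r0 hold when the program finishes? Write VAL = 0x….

0: ✓ CMP  NZCV=1010
1: · MOVEQ
2: · MOVLS
3: · MOVLS
4: ✓ CMP  NZCV=1010
5: · ADDLS
6: ✓ MOVLE  r0←0x4e
7: ✓ CMP  NZCV=1000
8: ✓ ADDCC  r4←0x5e
9: ✓ MOVNE  r3←0x4e
10: ✓ MOVMI  r4←0x12

VAL = 0x4e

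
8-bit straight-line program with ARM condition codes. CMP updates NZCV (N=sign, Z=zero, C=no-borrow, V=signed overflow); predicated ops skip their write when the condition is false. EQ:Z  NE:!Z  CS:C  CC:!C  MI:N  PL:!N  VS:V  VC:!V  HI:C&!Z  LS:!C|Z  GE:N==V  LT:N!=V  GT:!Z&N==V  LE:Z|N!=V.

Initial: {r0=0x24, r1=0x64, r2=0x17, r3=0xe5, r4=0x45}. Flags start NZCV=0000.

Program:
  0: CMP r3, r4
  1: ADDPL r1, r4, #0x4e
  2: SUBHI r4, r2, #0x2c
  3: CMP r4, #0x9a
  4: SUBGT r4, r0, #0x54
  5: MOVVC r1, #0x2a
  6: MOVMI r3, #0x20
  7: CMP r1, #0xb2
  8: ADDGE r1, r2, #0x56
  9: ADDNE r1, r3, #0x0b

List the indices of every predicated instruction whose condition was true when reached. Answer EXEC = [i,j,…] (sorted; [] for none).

[0] flags=1010 → (cmp)
[1] flags=1010 PL?F → skip
[2] flags=1010 HI?T → r4=0xeb
[3] flags=0010 → (cmp)
[4] flags=0010 GT?T → r4=0xd0
[5] flags=0010 VC?T → r1=0x2a
[6] flags=0010 MI?F → skip
[7] flags=0000 → (cmp)
[8] flags=0000 GE?T → r1=0x6d
[9] flags=0000 NE?T → r1=0xf0

EXEC = [2,4,5,8,9]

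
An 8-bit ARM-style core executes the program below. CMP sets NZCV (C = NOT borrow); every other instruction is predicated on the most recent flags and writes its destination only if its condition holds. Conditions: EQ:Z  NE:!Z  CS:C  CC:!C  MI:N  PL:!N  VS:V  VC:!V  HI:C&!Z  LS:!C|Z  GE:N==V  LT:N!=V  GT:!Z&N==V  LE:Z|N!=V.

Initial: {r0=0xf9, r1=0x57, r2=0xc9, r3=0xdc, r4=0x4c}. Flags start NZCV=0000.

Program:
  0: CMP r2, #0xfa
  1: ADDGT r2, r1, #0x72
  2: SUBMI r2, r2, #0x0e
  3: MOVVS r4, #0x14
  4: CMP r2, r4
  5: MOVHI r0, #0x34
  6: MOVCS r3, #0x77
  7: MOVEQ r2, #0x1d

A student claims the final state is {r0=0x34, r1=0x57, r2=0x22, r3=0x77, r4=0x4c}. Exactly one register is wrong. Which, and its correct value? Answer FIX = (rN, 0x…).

FIX = (r2, 0xbb)

[0] flags=1000 → (cmp)
[1] flags=1000 GT?F → skip
[2] flags=1000 MI?T → r2=0xbb
[3] flags=1000 VS?F → skip
[4] flags=0011 → (cmp)
[5] flags=0011 HI?T → r0=0x34
[6] flags=0011 CS?T → r3=0x77
[7] flags=0011 EQ?F → skip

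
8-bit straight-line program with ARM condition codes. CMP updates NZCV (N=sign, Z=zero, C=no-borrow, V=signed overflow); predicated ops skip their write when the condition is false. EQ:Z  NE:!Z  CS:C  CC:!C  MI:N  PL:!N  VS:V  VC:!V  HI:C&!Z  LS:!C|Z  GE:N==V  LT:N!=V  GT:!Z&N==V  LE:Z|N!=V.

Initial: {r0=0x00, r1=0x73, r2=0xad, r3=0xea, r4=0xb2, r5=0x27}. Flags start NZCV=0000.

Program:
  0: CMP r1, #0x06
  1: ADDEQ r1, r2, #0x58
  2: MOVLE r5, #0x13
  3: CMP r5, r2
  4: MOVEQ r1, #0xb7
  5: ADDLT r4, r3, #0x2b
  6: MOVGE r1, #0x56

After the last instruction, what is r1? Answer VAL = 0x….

[0] flags=0010 → (cmp)
[1] flags=0010 EQ?F → skip
[2] flags=0010 LE?F → skip
[3] flags=0000 → (cmp)
[4] flags=0000 EQ?F → skip
[5] flags=0000 LT?F → skip
[6] flags=0000 GE?T → r1=0x56

VAL = 0x56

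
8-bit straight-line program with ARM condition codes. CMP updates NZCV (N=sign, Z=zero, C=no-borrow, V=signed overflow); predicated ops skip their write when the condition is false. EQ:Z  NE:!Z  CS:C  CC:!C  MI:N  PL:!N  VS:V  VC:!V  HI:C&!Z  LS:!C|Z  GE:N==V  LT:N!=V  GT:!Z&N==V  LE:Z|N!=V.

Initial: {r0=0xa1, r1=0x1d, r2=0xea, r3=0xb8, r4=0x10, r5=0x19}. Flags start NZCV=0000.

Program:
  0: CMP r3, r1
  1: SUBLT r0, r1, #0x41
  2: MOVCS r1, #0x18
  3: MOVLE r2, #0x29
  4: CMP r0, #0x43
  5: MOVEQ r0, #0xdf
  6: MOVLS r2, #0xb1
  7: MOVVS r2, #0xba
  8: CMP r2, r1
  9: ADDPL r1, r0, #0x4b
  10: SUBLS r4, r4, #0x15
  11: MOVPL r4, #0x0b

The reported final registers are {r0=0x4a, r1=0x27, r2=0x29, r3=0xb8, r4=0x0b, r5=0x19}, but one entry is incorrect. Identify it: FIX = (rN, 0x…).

FIX = (r0, 0xdc)

0: ✓ CMP  NZCV=1010
1: ✓ SUBLT  r0←0xdc
2: ✓ MOVCS  r1←0x18
3: ✓ MOVLE  r2←0x29
4: ✓ CMP  NZCV=1010
5: · MOVEQ
6: · MOVLS
7: · MOVVS
8: ✓ CMP  NZCV=0010
9: ✓ ADDPL  r1←0x27
10: · SUBLS
11: ✓ MOVPL  r4←0x0b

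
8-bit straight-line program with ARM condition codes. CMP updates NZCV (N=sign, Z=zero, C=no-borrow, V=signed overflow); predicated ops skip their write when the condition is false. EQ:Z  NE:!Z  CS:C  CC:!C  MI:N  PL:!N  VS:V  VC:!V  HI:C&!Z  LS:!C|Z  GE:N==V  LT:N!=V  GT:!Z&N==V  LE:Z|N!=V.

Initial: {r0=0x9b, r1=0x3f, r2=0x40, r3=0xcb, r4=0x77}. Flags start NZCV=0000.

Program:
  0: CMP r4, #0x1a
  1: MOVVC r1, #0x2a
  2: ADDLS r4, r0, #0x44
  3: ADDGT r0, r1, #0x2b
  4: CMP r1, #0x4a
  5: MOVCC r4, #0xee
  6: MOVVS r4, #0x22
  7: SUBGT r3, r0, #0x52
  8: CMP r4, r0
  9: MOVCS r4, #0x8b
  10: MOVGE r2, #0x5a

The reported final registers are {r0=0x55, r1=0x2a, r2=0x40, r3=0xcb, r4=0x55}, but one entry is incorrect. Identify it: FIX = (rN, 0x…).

[0] flags=0010 → (cmp)
[1] flags=0010 VC?T → r1=0x2a
[2] flags=0010 LS?F → skip
[3] flags=0010 GT?T → r0=0x55
[4] flags=1000 → (cmp)
[5] flags=1000 CC?T → r4=0xee
[6] flags=1000 VS?F → skip
[7] flags=1000 GT?F → skip
[8] flags=1010 → (cmp)
[9] flags=1010 CS?T → r4=0x8b
[10] flags=1010 GE?F → skip

FIX = (r4, 0x8b)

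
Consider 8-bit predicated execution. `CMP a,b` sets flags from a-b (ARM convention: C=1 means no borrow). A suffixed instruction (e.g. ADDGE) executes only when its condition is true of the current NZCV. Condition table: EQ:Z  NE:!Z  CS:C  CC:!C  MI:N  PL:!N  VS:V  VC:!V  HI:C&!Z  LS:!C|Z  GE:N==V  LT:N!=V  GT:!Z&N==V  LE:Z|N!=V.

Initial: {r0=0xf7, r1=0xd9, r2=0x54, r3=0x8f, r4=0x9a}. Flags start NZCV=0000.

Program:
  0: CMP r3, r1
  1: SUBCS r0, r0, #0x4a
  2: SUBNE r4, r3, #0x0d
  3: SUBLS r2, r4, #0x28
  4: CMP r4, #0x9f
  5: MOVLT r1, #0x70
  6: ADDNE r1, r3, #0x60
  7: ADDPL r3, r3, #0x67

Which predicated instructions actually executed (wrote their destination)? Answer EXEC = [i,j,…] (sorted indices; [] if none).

EXEC = [2,3,5,6]

0: ✓ CMP  NZCV=1000
1: · SUBCS
2: ✓ SUBNE  r4←0x82
3: ✓ SUBLS  r2←0x5a
4: ✓ CMP  NZCV=1000
5: ✓ MOVLT  r1←0x70
6: ✓ ADDNE  r1←0xef
7: · ADDPL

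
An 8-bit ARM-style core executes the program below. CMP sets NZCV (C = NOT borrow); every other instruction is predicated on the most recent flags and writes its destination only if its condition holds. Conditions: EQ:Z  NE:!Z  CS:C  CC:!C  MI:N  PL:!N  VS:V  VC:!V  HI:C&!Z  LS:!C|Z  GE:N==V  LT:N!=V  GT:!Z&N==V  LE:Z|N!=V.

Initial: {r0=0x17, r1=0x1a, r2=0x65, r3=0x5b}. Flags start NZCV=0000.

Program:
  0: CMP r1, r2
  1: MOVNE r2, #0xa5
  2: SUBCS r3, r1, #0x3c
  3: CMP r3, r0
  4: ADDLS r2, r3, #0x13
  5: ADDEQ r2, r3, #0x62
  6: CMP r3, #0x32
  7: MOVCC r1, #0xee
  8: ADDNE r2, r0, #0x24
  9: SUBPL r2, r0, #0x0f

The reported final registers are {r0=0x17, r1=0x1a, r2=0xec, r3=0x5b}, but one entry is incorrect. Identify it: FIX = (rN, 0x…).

FIX = (r2, 0x08)

[0] flags=1000 → (cmp)
[1] flags=1000 NE?T → r2=0xa5
[2] flags=1000 CS?F → skip
[3] flags=0010 → (cmp)
[4] flags=0010 LS?F → skip
[5] flags=0010 EQ?F → skip
[6] flags=0010 → (cmp)
[7] flags=0010 CC?F → skip
[8] flags=0010 NE?T → r2=0x3b
[9] flags=0010 PL?T → r2=0x08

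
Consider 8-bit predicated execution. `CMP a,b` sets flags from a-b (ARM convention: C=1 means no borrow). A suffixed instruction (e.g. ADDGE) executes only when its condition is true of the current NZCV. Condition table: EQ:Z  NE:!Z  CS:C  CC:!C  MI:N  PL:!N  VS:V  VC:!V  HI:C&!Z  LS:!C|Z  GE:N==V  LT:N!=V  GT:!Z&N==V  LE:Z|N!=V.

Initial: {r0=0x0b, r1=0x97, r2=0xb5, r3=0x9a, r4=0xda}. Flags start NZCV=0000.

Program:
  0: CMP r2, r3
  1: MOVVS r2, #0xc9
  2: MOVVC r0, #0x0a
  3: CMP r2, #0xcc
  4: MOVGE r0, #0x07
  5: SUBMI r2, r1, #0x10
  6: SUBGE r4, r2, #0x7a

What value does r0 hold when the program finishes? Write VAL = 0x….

VAL = 0x0a

0: ✓ CMP  NZCV=0010
1: · MOVVS
2: ✓ MOVVC  r0←0x0a
3: ✓ CMP  NZCV=1000
4: · MOVGE
5: ✓ SUBMI  r2←0x87
6: · SUBGE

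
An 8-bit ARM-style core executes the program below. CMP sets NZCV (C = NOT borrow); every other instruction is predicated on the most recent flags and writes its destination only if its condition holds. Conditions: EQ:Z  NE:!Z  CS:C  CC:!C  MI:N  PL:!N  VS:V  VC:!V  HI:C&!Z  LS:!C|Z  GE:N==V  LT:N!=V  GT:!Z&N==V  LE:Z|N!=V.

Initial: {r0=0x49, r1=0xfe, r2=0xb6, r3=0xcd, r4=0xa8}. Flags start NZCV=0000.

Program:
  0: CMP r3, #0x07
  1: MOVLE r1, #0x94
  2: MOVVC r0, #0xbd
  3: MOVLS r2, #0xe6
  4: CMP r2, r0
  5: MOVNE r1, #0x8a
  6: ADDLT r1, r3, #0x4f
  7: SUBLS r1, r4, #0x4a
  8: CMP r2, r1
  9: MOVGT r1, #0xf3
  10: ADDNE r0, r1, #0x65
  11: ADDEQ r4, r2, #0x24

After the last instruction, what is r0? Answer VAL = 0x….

VAL = 0xc3

0: ✓ CMP  NZCV=1010
1: ✓ MOVLE  r1←0x94
2: ✓ MOVVC  r0←0xbd
3: · MOVLS
4: ✓ CMP  NZCV=1000
5: ✓ MOVNE  r1←0x8a
6: ✓ ADDLT  r1←0x1c
7: ✓ SUBLS  r1←0x5e
8: ✓ CMP  NZCV=0011
9: · MOVGT
10: ✓ ADDNE  r0←0xc3
11: · ADDEQ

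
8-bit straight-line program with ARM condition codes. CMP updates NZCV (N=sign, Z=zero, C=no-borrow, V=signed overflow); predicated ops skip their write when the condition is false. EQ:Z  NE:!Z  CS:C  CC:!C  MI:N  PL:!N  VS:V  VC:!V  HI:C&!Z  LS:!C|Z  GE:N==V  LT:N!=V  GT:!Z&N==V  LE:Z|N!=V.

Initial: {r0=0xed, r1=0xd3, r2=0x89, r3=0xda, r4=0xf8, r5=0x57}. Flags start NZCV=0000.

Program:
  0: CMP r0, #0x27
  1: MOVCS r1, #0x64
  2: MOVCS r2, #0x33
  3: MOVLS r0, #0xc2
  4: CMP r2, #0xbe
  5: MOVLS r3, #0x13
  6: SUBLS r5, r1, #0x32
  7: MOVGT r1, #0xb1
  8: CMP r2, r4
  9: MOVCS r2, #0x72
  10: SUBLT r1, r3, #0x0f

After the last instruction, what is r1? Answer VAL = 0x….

VAL = 0xb1

0: ✓ CMP  NZCV=1010
1: ✓ MOVCS  r1←0x64
2: ✓ MOVCS  r2←0x33
3: · MOVLS
4: ✓ CMP  NZCV=0000
5: ✓ MOVLS  r3←0x13
6: ✓ SUBLS  r5←0x32
7: ✓ MOVGT  r1←0xb1
8: ✓ CMP  NZCV=0000
9: · MOVCS
10: · SUBLT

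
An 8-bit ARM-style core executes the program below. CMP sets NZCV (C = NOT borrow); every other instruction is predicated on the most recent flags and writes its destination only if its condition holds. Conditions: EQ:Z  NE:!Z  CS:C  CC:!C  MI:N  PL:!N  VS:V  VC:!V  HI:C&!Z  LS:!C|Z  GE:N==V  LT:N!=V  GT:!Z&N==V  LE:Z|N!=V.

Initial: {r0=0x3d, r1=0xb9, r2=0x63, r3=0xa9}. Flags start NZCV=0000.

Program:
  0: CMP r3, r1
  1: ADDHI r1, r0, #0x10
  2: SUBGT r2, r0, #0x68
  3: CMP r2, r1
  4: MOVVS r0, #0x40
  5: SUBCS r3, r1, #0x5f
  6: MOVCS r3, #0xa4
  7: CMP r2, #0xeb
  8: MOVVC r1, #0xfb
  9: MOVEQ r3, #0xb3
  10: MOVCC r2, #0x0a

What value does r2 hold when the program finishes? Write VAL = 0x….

0: ✓ CMP  NZCV=1000
1: · ADDHI
2: · SUBGT
3: ✓ CMP  NZCV=1001
4: ✓ MOVVS  r0←0x40
5: · SUBCS
6: · MOVCS
7: ✓ CMP  NZCV=0000
8: ✓ MOVVC  r1←0xfb
9: · MOVEQ
10: ✓ MOVCC  r2←0x0a

VAL = 0x0a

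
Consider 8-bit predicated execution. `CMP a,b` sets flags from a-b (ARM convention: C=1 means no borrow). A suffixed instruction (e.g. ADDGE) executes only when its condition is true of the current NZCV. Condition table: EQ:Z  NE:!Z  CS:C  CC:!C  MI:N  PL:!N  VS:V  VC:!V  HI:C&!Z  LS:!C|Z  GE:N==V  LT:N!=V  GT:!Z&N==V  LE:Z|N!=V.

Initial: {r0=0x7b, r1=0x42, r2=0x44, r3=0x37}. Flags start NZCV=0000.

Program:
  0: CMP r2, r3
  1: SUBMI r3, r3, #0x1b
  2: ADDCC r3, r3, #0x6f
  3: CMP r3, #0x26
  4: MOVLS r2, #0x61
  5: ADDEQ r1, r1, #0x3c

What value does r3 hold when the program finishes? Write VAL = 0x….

VAL = 0x37

0: ✓ CMP  NZCV=0010
1: · SUBMI
2: · ADDCC
3: ✓ CMP  NZCV=0010
4: · MOVLS
5: · ADDEQ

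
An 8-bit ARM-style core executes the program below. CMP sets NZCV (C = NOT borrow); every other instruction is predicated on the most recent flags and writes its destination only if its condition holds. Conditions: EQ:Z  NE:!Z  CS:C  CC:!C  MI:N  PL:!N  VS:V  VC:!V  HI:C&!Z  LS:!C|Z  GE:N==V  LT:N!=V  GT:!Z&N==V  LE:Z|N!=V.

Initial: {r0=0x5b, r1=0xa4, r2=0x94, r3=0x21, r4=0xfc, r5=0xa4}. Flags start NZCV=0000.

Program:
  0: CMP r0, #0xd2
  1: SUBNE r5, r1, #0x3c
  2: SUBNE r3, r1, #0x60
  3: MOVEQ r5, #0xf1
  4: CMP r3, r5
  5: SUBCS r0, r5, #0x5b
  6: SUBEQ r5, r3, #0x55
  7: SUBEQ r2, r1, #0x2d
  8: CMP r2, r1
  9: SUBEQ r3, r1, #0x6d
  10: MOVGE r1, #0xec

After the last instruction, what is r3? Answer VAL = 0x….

VAL = 0x44

[0] flags=1001 → (cmp)
[1] flags=1001 NE?T → r5=0x68
[2] flags=1001 NE?T → r3=0x44
[3] flags=1001 EQ?F → skip
[4] flags=1000 → (cmp)
[5] flags=1000 CS?F → skip
[6] flags=1000 EQ?F → skip
[7] flags=1000 EQ?F → skip
[8] flags=1000 → (cmp)
[9] flags=1000 EQ?F → skip
[10] flags=1000 GE?F → skip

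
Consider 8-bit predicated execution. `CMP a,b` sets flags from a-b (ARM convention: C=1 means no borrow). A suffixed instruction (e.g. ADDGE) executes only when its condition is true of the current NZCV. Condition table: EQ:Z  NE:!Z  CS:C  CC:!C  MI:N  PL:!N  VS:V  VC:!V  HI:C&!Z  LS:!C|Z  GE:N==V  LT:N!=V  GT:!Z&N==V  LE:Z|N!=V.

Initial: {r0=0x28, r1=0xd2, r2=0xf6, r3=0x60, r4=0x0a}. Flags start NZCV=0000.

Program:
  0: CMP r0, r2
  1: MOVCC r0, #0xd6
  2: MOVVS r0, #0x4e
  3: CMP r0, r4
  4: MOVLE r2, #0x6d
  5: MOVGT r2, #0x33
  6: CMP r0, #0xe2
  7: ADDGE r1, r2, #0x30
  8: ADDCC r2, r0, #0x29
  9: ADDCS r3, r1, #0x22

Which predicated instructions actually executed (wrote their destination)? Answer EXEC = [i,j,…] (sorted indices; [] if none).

EXEC = [1,4,8]

[0] flags=0000 → (cmp)
[1] flags=0000 CC?T → r0=0xd6
[2] flags=0000 VS?F → skip
[3] flags=1010 → (cmp)
[4] flags=1010 LE?T → r2=0x6d
[5] flags=1010 GT?F → skip
[6] flags=1000 → (cmp)
[7] flags=1000 GE?F → skip
[8] flags=1000 CC?T → r2=0xff
[9] flags=1000 CS?F → skip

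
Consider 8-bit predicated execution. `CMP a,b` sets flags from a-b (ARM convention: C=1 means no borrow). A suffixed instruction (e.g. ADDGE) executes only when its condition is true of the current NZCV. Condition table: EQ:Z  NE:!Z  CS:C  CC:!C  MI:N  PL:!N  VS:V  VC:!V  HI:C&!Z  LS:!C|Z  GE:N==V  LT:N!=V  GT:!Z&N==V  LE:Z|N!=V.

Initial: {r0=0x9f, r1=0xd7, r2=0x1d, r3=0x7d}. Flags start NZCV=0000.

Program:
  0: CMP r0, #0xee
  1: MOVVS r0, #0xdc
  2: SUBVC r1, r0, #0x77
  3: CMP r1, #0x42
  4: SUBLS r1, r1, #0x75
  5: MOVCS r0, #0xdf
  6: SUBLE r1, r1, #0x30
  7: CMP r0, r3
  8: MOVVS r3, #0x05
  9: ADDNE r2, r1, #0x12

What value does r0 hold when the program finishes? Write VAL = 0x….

[0] flags=1000 → (cmp)
[1] flags=1000 VS?F → skip
[2] flags=1000 VC?T → r1=0x28
[3] flags=1000 → (cmp)
[4] flags=1000 LS?T → r1=0xb3
[5] flags=1000 CS?F → skip
[6] flags=1000 LE?T → r1=0x83
[7] flags=0011 → (cmp)
[8] flags=0011 VS?T → r3=0x05
[9] flags=0011 NE?T → r2=0x95

VAL = 0x9f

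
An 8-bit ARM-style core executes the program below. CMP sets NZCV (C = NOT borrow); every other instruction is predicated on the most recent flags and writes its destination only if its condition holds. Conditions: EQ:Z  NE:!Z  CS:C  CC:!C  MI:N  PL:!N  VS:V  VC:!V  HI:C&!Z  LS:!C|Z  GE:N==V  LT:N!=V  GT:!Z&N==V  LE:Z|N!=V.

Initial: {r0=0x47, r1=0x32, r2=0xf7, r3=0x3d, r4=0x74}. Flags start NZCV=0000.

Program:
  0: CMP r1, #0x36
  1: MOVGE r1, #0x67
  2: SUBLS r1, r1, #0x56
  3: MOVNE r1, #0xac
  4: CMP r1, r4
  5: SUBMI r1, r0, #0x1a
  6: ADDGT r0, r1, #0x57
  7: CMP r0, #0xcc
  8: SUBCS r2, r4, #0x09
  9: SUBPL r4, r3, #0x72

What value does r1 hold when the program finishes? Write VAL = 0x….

VAL = 0xac

0: ✓ CMP  NZCV=1000
1: · MOVGE
2: ✓ SUBLS  r1←0xdc
3: ✓ MOVNE  r1←0xac
4: ✓ CMP  NZCV=0011
5: · SUBMI
6: · ADDGT
7: ✓ CMP  NZCV=0000
8: · SUBCS
9: ✓ SUBPL  r4←0xcb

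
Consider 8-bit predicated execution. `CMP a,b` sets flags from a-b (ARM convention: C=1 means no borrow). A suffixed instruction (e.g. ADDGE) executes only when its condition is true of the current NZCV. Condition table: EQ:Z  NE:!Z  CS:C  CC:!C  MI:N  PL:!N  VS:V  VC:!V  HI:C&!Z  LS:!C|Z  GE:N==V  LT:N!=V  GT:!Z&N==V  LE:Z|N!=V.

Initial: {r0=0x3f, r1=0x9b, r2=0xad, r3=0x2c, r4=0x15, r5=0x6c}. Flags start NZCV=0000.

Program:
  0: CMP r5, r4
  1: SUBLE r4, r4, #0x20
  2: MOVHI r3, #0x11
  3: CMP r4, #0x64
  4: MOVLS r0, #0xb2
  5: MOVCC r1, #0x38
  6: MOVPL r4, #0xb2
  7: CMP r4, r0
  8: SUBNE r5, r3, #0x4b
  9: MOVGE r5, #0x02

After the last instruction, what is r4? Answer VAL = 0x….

[0] flags=0010 → (cmp)
[1] flags=0010 LE?F → skip
[2] flags=0010 HI?T → r3=0x11
[3] flags=1000 → (cmp)
[4] flags=1000 LS?T → r0=0xb2
[5] flags=1000 CC?T → r1=0x38
[6] flags=1000 PL?F → skip
[7] flags=0000 → (cmp)
[8] flags=0000 NE?T → r5=0xc6
[9] flags=0000 GE?T → r5=0x02

VAL = 0x15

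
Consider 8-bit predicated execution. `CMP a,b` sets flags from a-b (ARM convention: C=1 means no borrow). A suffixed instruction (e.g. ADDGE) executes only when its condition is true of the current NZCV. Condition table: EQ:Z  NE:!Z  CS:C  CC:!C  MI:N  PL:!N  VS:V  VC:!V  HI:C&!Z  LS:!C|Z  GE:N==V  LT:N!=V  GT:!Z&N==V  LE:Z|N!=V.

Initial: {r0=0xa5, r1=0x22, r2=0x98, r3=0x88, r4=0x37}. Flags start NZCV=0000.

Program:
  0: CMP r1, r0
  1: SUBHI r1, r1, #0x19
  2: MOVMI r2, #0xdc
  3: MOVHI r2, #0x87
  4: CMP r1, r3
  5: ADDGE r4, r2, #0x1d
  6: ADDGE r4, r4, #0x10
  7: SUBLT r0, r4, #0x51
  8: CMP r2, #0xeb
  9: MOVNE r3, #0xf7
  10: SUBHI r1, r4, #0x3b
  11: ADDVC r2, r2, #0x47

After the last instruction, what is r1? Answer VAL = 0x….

0: ✓ CMP  NZCV=0000
1: · SUBHI
2: · MOVMI
3: · MOVHI
4: ✓ CMP  NZCV=1001
5: ✓ ADDGE  r4←0xb5
6: ✓ ADDGE  r4←0xc5
7: · SUBLT
8: ✓ CMP  NZCV=1000
9: ✓ MOVNE  r3←0xf7
10: · SUBHI
11: ✓ ADDVC  r2←0xdf

VAL = 0x22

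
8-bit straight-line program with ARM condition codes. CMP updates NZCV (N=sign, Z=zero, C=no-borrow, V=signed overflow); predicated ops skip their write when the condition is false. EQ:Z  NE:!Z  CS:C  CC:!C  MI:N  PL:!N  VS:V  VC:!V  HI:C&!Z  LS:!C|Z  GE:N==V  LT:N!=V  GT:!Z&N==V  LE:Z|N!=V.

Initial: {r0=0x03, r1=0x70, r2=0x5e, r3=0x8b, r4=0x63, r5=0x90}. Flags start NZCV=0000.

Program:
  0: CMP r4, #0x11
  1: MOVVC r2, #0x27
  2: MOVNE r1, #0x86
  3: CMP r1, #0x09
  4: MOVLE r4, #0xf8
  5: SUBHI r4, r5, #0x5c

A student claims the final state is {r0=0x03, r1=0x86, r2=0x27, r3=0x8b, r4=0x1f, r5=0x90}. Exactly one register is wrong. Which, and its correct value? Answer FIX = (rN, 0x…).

[0] flags=0010 → (cmp)
[1] flags=0010 VC?T → r2=0x27
[2] flags=0010 NE?T → r1=0x86
[3] flags=0011 → (cmp)
[4] flags=0011 LE?T → r4=0xf8
[5] flags=0011 HI?T → r4=0x34

FIX = (r4, 0x34)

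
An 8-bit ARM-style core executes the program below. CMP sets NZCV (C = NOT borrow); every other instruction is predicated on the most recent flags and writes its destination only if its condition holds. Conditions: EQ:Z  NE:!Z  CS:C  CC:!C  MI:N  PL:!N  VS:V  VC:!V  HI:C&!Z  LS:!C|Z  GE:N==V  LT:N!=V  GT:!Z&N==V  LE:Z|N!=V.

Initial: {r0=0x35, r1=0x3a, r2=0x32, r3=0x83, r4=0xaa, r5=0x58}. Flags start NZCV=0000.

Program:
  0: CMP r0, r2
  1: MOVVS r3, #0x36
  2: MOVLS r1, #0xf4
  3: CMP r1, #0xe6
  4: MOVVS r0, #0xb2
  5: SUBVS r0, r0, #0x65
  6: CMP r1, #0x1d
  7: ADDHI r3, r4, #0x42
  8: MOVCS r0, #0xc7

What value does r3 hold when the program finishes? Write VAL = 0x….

VAL = 0xec

[0] flags=0010 → (cmp)
[1] flags=0010 VS?F → skip
[2] flags=0010 LS?F → skip
[3] flags=0000 → (cmp)
[4] flags=0000 VS?F → skip
[5] flags=0000 VS?F → skip
[6] flags=0010 → (cmp)
[7] flags=0010 HI?T → r3=0xec
[8] flags=0010 CS?T → r0=0xc7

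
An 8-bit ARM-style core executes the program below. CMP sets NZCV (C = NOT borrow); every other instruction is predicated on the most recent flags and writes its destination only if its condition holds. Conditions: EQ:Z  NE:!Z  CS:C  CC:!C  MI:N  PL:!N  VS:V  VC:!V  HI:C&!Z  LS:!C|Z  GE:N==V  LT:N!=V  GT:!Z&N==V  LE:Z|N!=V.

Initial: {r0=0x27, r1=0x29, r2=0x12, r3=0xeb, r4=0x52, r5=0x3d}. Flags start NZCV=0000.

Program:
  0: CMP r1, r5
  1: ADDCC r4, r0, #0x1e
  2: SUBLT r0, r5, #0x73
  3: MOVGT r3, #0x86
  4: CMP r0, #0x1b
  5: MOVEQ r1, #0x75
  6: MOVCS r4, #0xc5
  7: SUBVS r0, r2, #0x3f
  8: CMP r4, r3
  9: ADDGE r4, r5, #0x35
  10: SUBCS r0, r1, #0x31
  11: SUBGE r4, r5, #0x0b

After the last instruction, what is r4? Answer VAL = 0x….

0: ✓ CMP  NZCV=1000
1: ✓ ADDCC  r4←0x45
2: ✓ SUBLT  r0←0xca
3: · MOVGT
4: ✓ CMP  NZCV=1010
5: · MOVEQ
6: ✓ MOVCS  r4←0xc5
7: · SUBVS
8: ✓ CMP  NZCV=1000
9: · ADDGE
10: · SUBCS
11: · SUBGE

VAL = 0xc5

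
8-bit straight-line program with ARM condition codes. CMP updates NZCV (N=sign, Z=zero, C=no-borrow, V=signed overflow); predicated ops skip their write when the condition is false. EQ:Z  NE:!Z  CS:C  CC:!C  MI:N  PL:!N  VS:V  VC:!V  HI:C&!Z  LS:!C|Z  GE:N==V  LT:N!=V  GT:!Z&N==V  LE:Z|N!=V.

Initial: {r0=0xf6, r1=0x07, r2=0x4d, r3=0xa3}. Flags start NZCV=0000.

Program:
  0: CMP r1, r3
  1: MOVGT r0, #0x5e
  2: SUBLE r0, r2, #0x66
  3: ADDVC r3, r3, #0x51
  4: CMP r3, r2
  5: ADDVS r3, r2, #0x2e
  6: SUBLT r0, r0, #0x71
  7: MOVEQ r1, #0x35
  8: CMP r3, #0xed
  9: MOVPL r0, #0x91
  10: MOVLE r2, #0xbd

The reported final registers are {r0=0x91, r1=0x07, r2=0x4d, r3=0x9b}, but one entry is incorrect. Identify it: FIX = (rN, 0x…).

FIX = (r3, 0xf4)

[0] flags=0000 → (cmp)
[1] flags=0000 GT?T → r0=0x5e
[2] flags=0000 LE?F → skip
[3] flags=0000 VC?T → r3=0xf4
[4] flags=1010 → (cmp)
[5] flags=1010 VS?F → skip
[6] flags=1010 LT?T → r0=0xed
[7] flags=1010 EQ?F → skip
[8] flags=0010 → (cmp)
[9] flags=0010 PL?T → r0=0x91
[10] flags=0010 LE?F → skip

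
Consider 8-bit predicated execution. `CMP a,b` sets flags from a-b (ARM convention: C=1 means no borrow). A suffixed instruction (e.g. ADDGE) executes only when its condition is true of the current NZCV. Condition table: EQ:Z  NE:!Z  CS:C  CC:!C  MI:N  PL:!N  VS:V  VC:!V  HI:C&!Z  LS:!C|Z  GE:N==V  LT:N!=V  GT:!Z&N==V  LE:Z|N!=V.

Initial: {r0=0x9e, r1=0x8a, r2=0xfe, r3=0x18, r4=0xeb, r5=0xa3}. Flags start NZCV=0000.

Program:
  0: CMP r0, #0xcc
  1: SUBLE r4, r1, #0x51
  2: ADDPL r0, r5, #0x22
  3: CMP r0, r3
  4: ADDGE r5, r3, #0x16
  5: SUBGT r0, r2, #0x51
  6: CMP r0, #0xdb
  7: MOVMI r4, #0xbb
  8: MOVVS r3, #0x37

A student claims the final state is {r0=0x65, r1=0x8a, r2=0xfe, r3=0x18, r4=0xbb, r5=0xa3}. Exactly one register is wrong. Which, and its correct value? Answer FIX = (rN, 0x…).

[0] flags=1000 → (cmp)
[1] flags=1000 LE?T → r4=0x39
[2] flags=1000 PL?F → skip
[3] flags=1010 → (cmp)
[4] flags=1010 GE?F → skip
[5] flags=1010 GT?F → skip
[6] flags=1000 → (cmp)
[7] flags=1000 MI?T → r4=0xbb
[8] flags=1000 VS?F → skip

FIX = (r0, 0x9e)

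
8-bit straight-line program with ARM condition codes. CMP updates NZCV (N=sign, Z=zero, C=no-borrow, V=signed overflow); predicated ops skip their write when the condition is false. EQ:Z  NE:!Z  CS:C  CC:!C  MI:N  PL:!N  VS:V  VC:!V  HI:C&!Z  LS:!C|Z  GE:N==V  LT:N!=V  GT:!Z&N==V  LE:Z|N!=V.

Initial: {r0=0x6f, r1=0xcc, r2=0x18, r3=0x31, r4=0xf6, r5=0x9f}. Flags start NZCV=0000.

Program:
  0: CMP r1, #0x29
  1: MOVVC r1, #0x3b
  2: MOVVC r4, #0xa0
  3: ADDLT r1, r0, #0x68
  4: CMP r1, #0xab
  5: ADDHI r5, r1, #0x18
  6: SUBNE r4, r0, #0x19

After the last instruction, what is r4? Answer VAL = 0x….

[0] flags=1010 → (cmp)
[1] flags=1010 VC?T → r1=0x3b
[2] flags=1010 VC?T → r4=0xa0
[3] flags=1010 LT?T → r1=0xd7
[4] flags=0010 → (cmp)
[5] flags=0010 HI?T → r5=0xef
[6] flags=0010 NE?T → r4=0x56

VAL = 0x56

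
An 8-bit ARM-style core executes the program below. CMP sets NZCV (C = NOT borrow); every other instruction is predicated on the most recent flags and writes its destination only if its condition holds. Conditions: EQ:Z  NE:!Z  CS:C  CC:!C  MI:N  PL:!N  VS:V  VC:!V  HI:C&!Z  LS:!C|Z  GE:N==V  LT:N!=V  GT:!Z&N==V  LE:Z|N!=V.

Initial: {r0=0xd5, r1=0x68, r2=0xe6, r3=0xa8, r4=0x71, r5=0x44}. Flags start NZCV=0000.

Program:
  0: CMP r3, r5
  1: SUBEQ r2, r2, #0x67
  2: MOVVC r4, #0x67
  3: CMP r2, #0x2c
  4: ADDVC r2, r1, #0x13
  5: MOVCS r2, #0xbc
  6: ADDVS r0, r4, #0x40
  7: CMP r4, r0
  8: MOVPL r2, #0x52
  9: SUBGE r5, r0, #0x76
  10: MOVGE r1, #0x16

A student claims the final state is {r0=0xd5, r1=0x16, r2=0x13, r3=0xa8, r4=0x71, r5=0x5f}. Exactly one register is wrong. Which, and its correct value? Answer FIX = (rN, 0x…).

0: ✓ CMP  NZCV=0011
1: · SUBEQ
2: · MOVVC
3: ✓ CMP  NZCV=1010
4: ✓ ADDVC  r2←0x7b
5: ✓ MOVCS  r2←0xbc
6: · ADDVS
7: ✓ CMP  NZCV=1001
8: · MOVPL
9: ✓ SUBGE  r5←0x5f
10: ✓ MOVGE  r1←0x16

FIX = (r2, 0xbc)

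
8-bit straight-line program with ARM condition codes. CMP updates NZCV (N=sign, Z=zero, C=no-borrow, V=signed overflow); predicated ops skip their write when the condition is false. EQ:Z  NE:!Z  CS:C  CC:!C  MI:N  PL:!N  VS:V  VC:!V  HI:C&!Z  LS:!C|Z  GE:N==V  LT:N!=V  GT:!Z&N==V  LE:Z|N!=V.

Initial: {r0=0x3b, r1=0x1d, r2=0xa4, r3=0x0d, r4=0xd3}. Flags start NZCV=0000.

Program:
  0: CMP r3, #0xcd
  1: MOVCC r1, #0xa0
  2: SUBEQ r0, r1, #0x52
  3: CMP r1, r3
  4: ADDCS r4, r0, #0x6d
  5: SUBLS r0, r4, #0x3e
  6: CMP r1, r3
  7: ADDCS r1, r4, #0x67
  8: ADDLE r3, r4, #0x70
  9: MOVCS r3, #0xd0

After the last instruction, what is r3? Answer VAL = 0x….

VAL = 0xd0

0: ✓ CMP  NZCV=0000
1: ✓ MOVCC  r1←0xa0
2: · SUBEQ
3: ✓ CMP  NZCV=1010
4: ✓ ADDCS  r4←0xa8
5: · SUBLS
6: ✓ CMP  NZCV=1010
7: ✓ ADDCS  r1←0x0f
8: ✓ ADDLE  r3←0x18
9: ✓ MOVCS  r3←0xd0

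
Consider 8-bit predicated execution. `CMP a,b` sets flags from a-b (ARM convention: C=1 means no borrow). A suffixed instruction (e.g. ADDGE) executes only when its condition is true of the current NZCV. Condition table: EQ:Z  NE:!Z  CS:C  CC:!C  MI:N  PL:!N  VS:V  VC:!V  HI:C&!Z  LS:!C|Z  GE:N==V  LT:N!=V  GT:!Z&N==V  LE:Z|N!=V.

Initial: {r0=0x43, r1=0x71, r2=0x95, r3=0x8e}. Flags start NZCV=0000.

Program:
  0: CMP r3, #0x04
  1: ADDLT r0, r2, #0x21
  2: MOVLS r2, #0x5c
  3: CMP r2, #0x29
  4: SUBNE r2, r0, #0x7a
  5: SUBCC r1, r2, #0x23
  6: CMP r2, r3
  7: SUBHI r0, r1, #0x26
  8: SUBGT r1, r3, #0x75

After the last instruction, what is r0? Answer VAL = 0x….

[0] flags=1010 → (cmp)
[1] flags=1010 LT?T → r0=0xb6
[2] flags=1010 LS?F → skip
[3] flags=0011 → (cmp)
[4] flags=0011 NE?T → r2=0x3c
[5] flags=0011 CC?F → skip
[6] flags=1001 → (cmp)
[7] flags=1001 HI?F → skip
[8] flags=1001 GT?T → r1=0x19

VAL = 0xb6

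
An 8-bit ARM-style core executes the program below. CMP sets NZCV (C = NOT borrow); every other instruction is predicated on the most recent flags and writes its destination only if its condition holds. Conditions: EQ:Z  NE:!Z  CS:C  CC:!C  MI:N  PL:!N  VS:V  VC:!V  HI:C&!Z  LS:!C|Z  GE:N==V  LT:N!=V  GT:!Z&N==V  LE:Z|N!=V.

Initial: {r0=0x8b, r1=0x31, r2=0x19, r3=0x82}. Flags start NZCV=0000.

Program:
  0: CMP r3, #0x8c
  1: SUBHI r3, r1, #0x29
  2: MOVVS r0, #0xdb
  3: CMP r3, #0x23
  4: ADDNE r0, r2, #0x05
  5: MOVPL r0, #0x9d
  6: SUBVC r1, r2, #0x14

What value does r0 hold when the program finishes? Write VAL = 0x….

[0] flags=1000 → (cmp)
[1] flags=1000 HI?F → skip
[2] flags=1000 VS?F → skip
[3] flags=0011 → (cmp)
[4] flags=0011 NE?T → r0=0x1e
[5] flags=0011 PL?T → r0=0x9d
[6] flags=0011 VC?F → skip

VAL = 0x9d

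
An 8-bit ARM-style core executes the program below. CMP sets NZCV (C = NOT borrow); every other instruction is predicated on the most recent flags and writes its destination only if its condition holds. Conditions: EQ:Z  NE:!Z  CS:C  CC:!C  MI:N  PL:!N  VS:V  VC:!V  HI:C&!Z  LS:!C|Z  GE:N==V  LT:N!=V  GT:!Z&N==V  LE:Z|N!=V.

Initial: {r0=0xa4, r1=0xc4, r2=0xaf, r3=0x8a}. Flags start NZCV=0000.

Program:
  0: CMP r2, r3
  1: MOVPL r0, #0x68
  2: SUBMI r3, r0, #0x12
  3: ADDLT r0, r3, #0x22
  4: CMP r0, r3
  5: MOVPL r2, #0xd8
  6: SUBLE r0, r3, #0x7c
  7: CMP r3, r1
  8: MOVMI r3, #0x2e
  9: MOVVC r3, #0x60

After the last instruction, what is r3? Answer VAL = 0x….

VAL = 0x60

0: ✓ CMP  NZCV=0010
1: ✓ MOVPL  r0←0x68
2: · SUBMI
3: · ADDLT
4: ✓ CMP  NZCV=1001
5: · MOVPL
6: · SUBLE
7: ✓ CMP  NZCV=1000
8: ✓ MOVMI  r3←0x2e
9: ✓ MOVVC  r3←0x60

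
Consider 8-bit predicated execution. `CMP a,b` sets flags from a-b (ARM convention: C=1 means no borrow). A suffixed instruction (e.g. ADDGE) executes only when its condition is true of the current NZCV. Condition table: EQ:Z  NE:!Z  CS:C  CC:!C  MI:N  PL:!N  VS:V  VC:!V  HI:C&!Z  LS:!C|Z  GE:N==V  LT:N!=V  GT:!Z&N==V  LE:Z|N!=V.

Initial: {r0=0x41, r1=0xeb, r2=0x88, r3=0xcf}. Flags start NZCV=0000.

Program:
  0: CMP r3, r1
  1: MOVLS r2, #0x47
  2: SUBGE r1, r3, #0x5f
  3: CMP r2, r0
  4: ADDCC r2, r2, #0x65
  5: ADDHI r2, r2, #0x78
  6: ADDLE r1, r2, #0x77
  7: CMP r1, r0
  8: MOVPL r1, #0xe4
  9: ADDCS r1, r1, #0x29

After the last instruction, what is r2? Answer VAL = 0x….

0: ✓ CMP  NZCV=1000
1: ✓ MOVLS  r2←0x47
2: · SUBGE
3: ✓ CMP  NZCV=0010
4: · ADDCC
5: ✓ ADDHI  r2←0xbf
6: · ADDLE
7: ✓ CMP  NZCV=1010
8: · MOVPL
9: ✓ ADDCS  r1←0x14

VAL = 0xbf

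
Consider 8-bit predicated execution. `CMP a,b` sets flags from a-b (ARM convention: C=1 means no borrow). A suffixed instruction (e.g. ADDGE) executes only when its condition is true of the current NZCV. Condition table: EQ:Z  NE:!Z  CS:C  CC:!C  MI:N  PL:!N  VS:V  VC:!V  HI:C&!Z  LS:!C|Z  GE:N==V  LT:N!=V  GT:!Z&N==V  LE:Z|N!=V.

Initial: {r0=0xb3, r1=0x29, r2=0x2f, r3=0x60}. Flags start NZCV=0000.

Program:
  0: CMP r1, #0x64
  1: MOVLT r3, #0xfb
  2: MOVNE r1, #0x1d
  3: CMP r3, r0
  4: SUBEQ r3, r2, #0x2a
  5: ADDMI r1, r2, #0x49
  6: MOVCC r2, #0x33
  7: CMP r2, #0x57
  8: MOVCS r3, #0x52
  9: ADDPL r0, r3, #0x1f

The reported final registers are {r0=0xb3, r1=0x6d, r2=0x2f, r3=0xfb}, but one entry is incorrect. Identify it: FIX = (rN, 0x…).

FIX = (r1, 0x1d)

[0] flags=1000 → (cmp)
[1] flags=1000 LT?T → r3=0xfb
[2] flags=1000 NE?T → r1=0x1d
[3] flags=0010 → (cmp)
[4] flags=0010 EQ?F → skip
[5] flags=0010 MI?F → skip
[6] flags=0010 CC?F → skip
[7] flags=1000 → (cmp)
[8] flags=1000 CS?F → skip
[9] flags=1000 PL?F → skip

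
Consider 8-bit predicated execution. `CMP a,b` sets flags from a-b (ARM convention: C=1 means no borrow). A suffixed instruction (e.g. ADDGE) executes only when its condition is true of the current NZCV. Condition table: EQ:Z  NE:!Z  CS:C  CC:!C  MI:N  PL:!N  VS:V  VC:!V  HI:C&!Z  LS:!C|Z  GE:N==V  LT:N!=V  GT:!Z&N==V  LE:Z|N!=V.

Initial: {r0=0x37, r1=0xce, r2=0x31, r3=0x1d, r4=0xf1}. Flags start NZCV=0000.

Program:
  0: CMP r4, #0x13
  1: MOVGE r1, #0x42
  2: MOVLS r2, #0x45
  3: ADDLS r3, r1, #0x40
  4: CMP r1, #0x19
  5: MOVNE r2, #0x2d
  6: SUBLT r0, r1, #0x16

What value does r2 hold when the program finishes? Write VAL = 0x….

[0] flags=1010 → (cmp)
[1] flags=1010 GE?F → skip
[2] flags=1010 LS?F → skip
[3] flags=1010 LS?F → skip
[4] flags=1010 → (cmp)
[5] flags=1010 NE?T → r2=0x2d
[6] flags=1010 LT?T → r0=0xb8

VAL = 0x2d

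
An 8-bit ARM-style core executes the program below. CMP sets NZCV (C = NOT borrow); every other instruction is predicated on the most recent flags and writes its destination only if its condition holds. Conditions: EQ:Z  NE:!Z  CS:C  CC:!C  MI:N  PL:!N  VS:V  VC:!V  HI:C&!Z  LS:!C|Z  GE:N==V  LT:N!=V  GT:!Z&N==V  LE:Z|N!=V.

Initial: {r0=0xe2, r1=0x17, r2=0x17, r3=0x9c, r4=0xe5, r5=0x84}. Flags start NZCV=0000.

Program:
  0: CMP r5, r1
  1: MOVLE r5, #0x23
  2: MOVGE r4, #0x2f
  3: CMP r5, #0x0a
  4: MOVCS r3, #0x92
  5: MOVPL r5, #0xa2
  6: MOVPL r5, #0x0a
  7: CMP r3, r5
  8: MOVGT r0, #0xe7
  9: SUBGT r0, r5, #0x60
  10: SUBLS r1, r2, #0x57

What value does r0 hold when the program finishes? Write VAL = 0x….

VAL = 0xe2

0: ✓ CMP  NZCV=0011
1: ✓ MOVLE  r5←0x23
2: · MOVGE
3: ✓ CMP  NZCV=0010
4: ✓ MOVCS  r3←0x92
5: ✓ MOVPL  r5←0xa2
6: ✓ MOVPL  r5←0x0a
7: ✓ CMP  NZCV=1010
8: · MOVGT
9: · SUBGT
10: · SUBLS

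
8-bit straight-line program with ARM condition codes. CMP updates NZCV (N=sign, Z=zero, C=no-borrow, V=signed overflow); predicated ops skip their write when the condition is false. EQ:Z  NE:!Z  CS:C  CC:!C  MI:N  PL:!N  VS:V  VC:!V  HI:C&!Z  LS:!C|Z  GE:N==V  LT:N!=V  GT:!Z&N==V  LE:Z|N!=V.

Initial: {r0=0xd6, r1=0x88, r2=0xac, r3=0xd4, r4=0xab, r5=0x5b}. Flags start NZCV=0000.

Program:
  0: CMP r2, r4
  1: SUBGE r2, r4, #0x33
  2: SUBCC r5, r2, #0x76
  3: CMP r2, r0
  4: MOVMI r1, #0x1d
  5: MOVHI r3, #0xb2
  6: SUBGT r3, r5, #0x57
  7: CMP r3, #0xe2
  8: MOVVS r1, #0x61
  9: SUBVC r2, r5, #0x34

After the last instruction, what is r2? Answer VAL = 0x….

VAL = 0x27

[0] flags=0010 → (cmp)
[1] flags=0010 GE?T → r2=0x78
[2] flags=0010 CC?F → skip
[3] flags=1001 → (cmp)
[4] flags=1001 MI?T → r1=0x1d
[5] flags=1001 HI?F → skip
[6] flags=1001 GT?T → r3=0x04
[7] flags=0000 → (cmp)
[8] flags=0000 VS?F → skip
[9] flags=0000 VC?T → r2=0x27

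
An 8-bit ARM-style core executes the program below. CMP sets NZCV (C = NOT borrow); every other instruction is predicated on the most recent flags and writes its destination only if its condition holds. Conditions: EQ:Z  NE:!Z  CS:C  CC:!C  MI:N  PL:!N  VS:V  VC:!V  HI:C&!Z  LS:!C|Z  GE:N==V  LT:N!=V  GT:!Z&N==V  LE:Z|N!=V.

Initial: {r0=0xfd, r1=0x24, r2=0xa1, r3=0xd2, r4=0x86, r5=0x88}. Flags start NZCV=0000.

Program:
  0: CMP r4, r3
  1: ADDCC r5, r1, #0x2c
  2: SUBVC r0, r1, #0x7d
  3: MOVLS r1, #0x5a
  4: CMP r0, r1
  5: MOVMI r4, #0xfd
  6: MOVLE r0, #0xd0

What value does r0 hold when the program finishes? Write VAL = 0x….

[0] flags=1000 → (cmp)
[1] flags=1000 CC?T → r5=0x50
[2] flags=1000 VC?T → r0=0xa7
[3] flags=1000 LS?T → r1=0x5a
[4] flags=0011 → (cmp)
[5] flags=0011 MI?F → skip
[6] flags=0011 LE?T → r0=0xd0

VAL = 0xd0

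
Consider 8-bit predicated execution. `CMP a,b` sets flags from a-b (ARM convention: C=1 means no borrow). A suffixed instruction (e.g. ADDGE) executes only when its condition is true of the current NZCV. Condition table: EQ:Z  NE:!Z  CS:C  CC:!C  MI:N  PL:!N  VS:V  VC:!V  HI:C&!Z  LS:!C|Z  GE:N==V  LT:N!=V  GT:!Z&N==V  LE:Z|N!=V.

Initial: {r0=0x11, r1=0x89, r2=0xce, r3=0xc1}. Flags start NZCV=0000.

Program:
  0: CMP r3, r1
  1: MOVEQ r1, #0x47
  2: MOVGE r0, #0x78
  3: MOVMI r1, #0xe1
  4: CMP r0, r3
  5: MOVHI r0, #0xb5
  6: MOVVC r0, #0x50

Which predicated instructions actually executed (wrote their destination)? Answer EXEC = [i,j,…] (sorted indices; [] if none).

EXEC = [2]

0: ✓ CMP  NZCV=0010
1: · MOVEQ
2: ✓ MOVGE  r0←0x78
3: · MOVMI
4: ✓ CMP  NZCV=1001
5: · MOVHI
6: · MOVVC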